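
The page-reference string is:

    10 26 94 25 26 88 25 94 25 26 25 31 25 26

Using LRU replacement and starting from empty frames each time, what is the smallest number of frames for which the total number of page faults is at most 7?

4

f=1: 14 faults
f=2: 11 faults
f=3: 8 faults
f=4: 6 faults
f=5: 6 faults
f=6: 6 faults
Smallest f with faults ≤ 7 is 4.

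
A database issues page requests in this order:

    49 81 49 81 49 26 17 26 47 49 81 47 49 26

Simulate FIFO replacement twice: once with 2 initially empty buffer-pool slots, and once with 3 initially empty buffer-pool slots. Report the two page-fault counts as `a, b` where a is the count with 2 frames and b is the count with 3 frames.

10, 8

2 frames: F F . . . F F . F F F F F F → 10 faults.
3 frames: F F . . . F F . F F F . . F → 8 faults.
8 < 10: adding a frame reduced faults, as is typical.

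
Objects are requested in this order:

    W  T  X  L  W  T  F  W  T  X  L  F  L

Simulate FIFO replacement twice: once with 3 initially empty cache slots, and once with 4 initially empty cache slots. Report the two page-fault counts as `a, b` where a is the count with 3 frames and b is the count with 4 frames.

3 frames: F F F F F F F . . F F . . → 9 faults.
4 frames: F F F F . . F F F F F F . → 10 faults.
10 > 9: adding a frame increased faults — Belady's anomaly.

9, 10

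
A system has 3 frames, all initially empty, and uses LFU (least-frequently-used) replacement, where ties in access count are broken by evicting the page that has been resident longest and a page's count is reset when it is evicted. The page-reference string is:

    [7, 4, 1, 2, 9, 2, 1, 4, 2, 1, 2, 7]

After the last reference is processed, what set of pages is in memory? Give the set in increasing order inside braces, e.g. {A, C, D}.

7: miss, frames [7]
4: miss, frames [7, 4]
1: miss, frames [7, 4, 1]
2: miss, evict 7, frames [4, 1, 2]
9: miss, evict 4, frames [1, 2, 9]
2: hit
1: hit
4: miss, evict 9, frames [1, 2, 4]
2: hit
1: hit
2: hit
7: miss, evict 4, frames [1, 2, 7]

{1, 2, 7}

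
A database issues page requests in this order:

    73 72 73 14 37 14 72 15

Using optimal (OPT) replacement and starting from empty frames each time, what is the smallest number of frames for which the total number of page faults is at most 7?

2

f=1: 8 faults
f=2: 6 faults
f=3: 5 faults
f=4: 5 faults
f=5: 5 faults
Smallest f with faults ≤ 7 is 2.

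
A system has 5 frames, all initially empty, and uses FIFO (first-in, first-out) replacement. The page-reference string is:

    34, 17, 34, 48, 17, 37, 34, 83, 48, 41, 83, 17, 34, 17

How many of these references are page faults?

34 -> fault, frames (34)
17 -> fault, frames (34 17)
34 -> hit
48 -> fault, frames (34 17 48)
17 -> hit
37 -> fault, frames (34 17 48 37)
34 -> hit
83 -> fault, frames (34 17 48 37 83)
48 -> hit
41 -> fault, evict 34, frames (17 48 37 83 41)
83 -> hit
17 -> hit
34 -> fault, evict 17, frames (48 37 83 41 34)
17 -> fault, evict 48, frames (37 83 41 34 17)
Page faults: 8.

8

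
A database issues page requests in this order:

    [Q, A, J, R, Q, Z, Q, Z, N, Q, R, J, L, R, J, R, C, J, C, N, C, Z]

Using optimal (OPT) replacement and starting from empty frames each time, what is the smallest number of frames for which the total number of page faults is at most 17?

2

f=1: 22 faults
f=2: 13 faults
f=3: 11 faults
f=4: 9 faults
f=5: 8 faults
f=6: 8 faults
f=7: 8 faults
f=8: 8 faults
Smallest f with faults ≤ 17 is 2.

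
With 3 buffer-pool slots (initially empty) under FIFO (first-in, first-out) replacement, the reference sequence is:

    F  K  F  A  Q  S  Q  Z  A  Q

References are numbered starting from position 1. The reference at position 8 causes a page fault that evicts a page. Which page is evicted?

pos 1: F -> fault, frames {F}
pos 2: K -> fault, frames {F,K}
pos 3: F -> hit
pos 4: A -> fault, frames {F,K,A}
pos 5: Q -> fault, evict F, frames {K,A,Q}
pos 6: S -> fault, evict K, frames {A,Q,S}
pos 7: Q -> hit
pos 8: Z -> fault, evict A, frames {Q,S,Z}
At position 8, page A is evicted.

A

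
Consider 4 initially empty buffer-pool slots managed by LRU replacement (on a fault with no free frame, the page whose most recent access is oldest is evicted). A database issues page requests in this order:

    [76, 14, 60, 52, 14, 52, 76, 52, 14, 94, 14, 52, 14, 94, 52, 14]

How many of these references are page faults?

76: miss, frames {76}
14: miss, frames {76,14}
60: miss, frames {76,14,60}
52: miss, frames {76,14,60,52}
14: hit
52: hit
76: hit
52: hit
14: hit
94: miss, evict 60, frames {76,52,14,94}
14: hit
52: hit
14: hit
94: hit
52: hit
14: hit
Page faults: 5.

5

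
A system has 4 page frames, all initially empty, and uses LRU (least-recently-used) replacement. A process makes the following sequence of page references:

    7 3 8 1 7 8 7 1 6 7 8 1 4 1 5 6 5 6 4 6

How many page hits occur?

7 → fault, frames {7}
3 → fault, frames {7,3}
8 → fault, frames {7,3,8}
1 → fault, frames {7,3,8,1}
7 → hit
8 → hit
7 → hit
1 → hit
6 → fault, evict 3, frames {8,7,1,6}
7 → hit
8 → hit
1 → hit
4 → fault, evict 6, frames {7,8,1,4}
1 → hit
5 → fault, evict 7, frames {8,4,1,5}
6 → fault, evict 8, frames {4,1,5,6}
5 → hit
6 → hit
4 → hit
6 → hit
Hits: 12.

12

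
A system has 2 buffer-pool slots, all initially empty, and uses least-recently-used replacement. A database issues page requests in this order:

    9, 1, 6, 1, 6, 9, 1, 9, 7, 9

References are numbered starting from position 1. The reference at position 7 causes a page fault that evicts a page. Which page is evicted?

6

pos 1: 9 → miss, frames {9}
pos 2: 1 → miss, frames {9,1}
pos 3: 6 → miss, evict 9, frames {1,6}
pos 4: 1 → hit
pos 5: 6 → hit
pos 6: 9 → miss, evict 1, frames {6,9}
pos 7: 1 → miss, evict 6, frames {9,1}
At position 7, page 6 is evicted.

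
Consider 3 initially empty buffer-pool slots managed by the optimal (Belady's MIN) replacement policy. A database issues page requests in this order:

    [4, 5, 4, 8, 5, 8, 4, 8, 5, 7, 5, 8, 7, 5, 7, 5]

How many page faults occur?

4

4 -> fault, frames {4}
5 -> fault, frames {4,5}
4 -> hit
8 -> fault, frames {4,5,8}
5 -> hit
8 -> hit
4 -> hit
8 -> hit
5 -> hit
7 -> fault, evict 4, frames {5,8,7}
5 -> hit
8 -> hit
7 -> hit
5 -> hit
7 -> hit
5 -> hit
Page faults: 4.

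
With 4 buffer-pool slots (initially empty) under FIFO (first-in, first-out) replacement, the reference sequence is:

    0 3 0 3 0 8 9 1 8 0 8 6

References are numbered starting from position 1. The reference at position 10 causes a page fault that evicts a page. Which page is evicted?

3

pos 1: 0 -> miss, frames {0}
pos 2: 3 -> miss, frames {0,3}
pos 3: 0 -> hit
pos 4: 3 -> hit
pos 5: 0 -> hit
pos 6: 8 -> miss, frames {0,3,8}
pos 7: 9 -> miss, frames {0,3,8,9}
pos 8: 1 -> miss, evict 0, frames {3,8,9,1}
pos 9: 8 -> hit
pos 10: 0 -> miss, evict 3, frames {8,9,1,0}
At position 10, page 3 is evicted.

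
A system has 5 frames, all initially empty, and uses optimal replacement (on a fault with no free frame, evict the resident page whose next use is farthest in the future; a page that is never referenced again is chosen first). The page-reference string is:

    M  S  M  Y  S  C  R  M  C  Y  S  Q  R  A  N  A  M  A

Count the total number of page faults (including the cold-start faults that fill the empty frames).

8

M: fault, frames {M}
S: fault, frames {M,S}
M: hit
Y: fault, frames {M,S,Y}
S: hit
C: fault, frames {M,S,Y,C}
R: fault, frames {M,S,Y,C,R}
M: hit
C: hit
Y: hit
S: hit
Q: fault, evict C, frames {M,S,Y,R,Q}
R: hit
A: fault, evict Q, frames {M,S,Y,R,A}
N: fault, evict R, frames {M,S,Y,A,N}
A: hit
M: hit
A: hit
Page faults: 8.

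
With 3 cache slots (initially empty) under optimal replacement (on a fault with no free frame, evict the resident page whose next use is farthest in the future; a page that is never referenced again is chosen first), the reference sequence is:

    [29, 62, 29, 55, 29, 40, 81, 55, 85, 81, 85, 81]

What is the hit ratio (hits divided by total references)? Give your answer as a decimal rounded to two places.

0.50

29 -> fault, frames {29}
62 -> fault, frames {29,62}
29 -> hit
55 -> fault, frames {29,62,55}
29 -> hit
40 -> fault, evict 62, frames {29,55,40}
81 -> fault, evict 40, frames {29,55,81}
55 -> hit
85 -> fault, evict 55, frames {29,81,85}
81 -> hit
85 -> hit
81 -> hit
Hits: 6 of 12 references → 6/12 = 0.5000.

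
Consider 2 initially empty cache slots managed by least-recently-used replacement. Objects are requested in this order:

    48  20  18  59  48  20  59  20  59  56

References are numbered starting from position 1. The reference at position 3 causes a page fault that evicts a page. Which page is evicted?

pos 1: 48: fault, frames (48)
pos 2: 20: fault, frames (48 20)
pos 3: 18: fault, evict 48, frames (20 18)
At position 3, page 48 is evicted.

48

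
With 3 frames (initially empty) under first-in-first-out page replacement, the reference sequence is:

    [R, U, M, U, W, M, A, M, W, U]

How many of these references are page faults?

6

R -> fault, frames (R)
U -> fault, frames (R U)
M -> fault, frames (R U M)
U -> hit
W -> fault, evict R, frames (U M W)
M -> hit
A -> fault, evict U, frames (M W A)
M -> hit
W -> hit
U -> fault, evict M, frames (W A U)
Page faults: 6.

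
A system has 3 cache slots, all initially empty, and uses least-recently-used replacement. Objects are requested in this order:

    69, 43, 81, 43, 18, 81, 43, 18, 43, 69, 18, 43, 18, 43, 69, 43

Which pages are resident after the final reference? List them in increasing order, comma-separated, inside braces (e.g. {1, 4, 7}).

69 → fault, frames [69]
43 → fault, frames [69, 43]
81 → fault, frames [69, 43, 81]
43 → hit
18 → fault, evict 69, frames [81, 43, 18]
81 → hit
43 → hit
18 → hit
43 → hit
69 → fault, evict 81, frames [18, 43, 69]
18 → hit
43 → hit
18 → hit
43 → hit
69 → hit
43 → hit

{18, 43, 69}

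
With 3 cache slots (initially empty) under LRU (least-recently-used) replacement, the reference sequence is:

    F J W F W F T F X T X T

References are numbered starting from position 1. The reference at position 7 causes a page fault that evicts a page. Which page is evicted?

J

pos 1: F: fault, frames {F}
pos 2: J: fault, frames {F,J}
pos 3: W: fault, frames {F,J,W}
pos 4: F: hit
pos 5: W: hit
pos 6: F: hit
pos 7: T: fault, evict J, frames {W,F,T}
At position 7, page J is evicted.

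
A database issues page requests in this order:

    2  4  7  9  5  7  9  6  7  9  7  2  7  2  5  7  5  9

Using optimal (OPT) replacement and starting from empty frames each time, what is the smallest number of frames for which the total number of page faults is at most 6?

f=1: 18 faults
f=2: 11 faults
f=3: 8 faults
f=4: 7 faults
f=5: 6 faults
f=6: 6 faults
Smallest f with faults ≤ 6 is 5.

5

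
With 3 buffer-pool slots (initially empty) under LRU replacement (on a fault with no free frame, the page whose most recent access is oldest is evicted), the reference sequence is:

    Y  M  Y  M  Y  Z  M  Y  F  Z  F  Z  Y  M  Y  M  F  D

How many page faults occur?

Y → fault, frames (Y)
M → fault, frames (Y M)
Y → hit
M → hit
Y → hit
Z → fault, frames (M Y Z)
M → hit
Y → hit
F → fault, evict Z, frames (M Y F)
Z → fault, evict M, frames (Y F Z)
F → hit
Z → hit
Y → hit
M → fault, evict F, frames (Z Y M)
Y → hit
M → hit
F → fault, evict Z, frames (Y M F)
D → fault, evict Y, frames (M F D)
Page faults: 8.

8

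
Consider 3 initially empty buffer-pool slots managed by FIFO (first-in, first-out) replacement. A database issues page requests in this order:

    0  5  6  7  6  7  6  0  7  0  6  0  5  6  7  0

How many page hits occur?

7

0 -> miss, frames (0)
5 -> miss, frames (0 5)
6 -> miss, frames (0 5 6)
7 -> miss, evict 0, frames (5 6 7)
6 -> hit
7 -> hit
6 -> hit
0 -> miss, evict 5, frames (6 7 0)
7 -> hit
0 -> hit
6 -> hit
0 -> hit
5 -> miss, evict 6, frames (7 0 5)
6 -> miss, evict 7, frames (0 5 6)
7 -> miss, evict 0, frames (5 6 7)
0 -> miss, evict 5, frames (6 7 0)
Hits: 7.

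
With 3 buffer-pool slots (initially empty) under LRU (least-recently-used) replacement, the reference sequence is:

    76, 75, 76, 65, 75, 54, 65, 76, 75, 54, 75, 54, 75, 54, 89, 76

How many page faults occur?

9

76 -> fault, frames (76)
75 -> fault, frames (76 75)
76 -> hit
65 -> fault, frames (75 76 65)
75 -> hit
54 -> fault, evict 76, frames (65 75 54)
65 -> hit
76 -> fault, evict 75, frames (54 65 76)
75 -> fault, evict 54, frames (65 76 75)
54 -> fault, evict 65, frames (76 75 54)
75 -> hit
54 -> hit
75 -> hit
54 -> hit
89 -> fault, evict 76, frames (75 54 89)
76 -> fault, evict 75, frames (54 89 76)
Page faults: 9.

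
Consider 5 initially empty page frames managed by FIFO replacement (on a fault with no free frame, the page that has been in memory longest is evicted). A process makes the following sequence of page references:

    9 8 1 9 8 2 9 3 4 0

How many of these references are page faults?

7

9 → fault, frames {9}
8 → fault, frames {9,8}
1 → fault, frames {9,8,1}
9 → hit
8 → hit
2 → fault, frames {9,8,1,2}
9 → hit
3 → fault, frames {9,8,1,2,3}
4 → fault, evict 9, frames {8,1,2,3,4}
0 → fault, evict 8, frames {1,2,3,4,0}
Page faults: 7.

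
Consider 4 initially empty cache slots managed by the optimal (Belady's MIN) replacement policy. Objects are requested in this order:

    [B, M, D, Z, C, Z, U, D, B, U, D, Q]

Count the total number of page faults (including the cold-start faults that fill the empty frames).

7

B → miss, frames [B]
M → miss, frames [B, M]
D → miss, frames [B, M, D]
Z → miss, frames [B, M, D, Z]
C → miss, evict M, frames [B, D, Z, C]
Z → hit
U → miss, evict C, frames [B, D, Z, U]
D → hit
B → hit
U → hit
D → hit
Q → miss, evict U, frames [B, D, Z, Q]
Page faults: 7.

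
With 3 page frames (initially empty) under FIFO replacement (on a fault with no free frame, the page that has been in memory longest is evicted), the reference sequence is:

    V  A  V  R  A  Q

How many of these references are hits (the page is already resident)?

2

V → miss, frames [V]
A → miss, frames [V, A]
V → hit
R → miss, frames [V, A, R]
A → hit
Q → miss, evict V, frames [A, R, Q]
Hits: 2.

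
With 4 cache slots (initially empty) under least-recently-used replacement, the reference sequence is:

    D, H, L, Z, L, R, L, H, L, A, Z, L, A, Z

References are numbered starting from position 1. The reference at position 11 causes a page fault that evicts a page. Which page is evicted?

R

pos 1: D -> miss, frames {D}
pos 2: H -> miss, frames {D,H}
pos 3: L -> miss, frames {D,H,L}
pos 4: Z -> miss, frames {D,H,L,Z}
pos 5: L -> hit
pos 6: R -> miss, evict D, frames {H,Z,L,R}
pos 7: L -> hit
pos 8: H -> hit
pos 9: L -> hit
pos 10: A -> miss, evict Z, frames {R,H,L,A}
pos 11: Z -> miss, evict R, frames {H,L,A,Z}
At position 11, page R is evicted.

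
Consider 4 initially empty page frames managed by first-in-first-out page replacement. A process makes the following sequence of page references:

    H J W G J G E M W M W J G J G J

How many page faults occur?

H: fault, frames {H}
J: fault, frames {H,J}
W: fault, frames {H,J,W}
G: fault, frames {H,J,W,G}
J: hit
G: hit
E: fault, evict H, frames {J,W,G,E}
M: fault, evict J, frames {W,G,E,M}
W: hit
M: hit
W: hit
J: fault, evict W, frames {G,E,M,J}
G: hit
J: hit
G: hit
J: hit
Page faults: 7.

7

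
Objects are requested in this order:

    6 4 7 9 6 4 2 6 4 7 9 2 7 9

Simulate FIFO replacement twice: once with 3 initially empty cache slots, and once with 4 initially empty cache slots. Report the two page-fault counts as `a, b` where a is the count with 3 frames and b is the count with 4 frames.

3 frames: F F F F F F F . . F F . . . → 9 faults.
4 frames: F F F F . . F F F F F F . . → 10 faults.
10 > 9: adding a frame increased faults — Belady's anomaly.

9, 10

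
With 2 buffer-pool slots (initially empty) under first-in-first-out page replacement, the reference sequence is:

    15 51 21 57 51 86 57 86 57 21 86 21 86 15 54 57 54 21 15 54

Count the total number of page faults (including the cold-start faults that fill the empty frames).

15

15 -> miss, frames (15)
51 -> miss, frames (15 51)
21 -> miss, evict 15, frames (51 21)
57 -> miss, evict 51, frames (21 57)
51 -> miss, evict 21, frames (57 51)
86 -> miss, evict 57, frames (51 86)
57 -> miss, evict 51, frames (86 57)
86 -> hit
57 -> hit
21 -> miss, evict 86, frames (57 21)
86 -> miss, evict 57, frames (21 86)
21 -> hit
86 -> hit
15 -> miss, evict 21, frames (86 15)
54 -> miss, evict 86, frames (15 54)
57 -> miss, evict 15, frames (54 57)
54 -> hit
21 -> miss, evict 54, frames (57 21)
15 -> miss, evict 57, frames (21 15)
54 -> miss, evict 21, frames (15 54)
Page faults: 15.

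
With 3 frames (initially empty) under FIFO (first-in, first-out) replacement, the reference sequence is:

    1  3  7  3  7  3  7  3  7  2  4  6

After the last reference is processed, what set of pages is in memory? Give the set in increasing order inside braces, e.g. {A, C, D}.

{2, 4, 6}

1: fault, frames {1}
3: fault, frames {1,3}
7: fault, frames {1,3,7}
3: hit
7: hit
3: hit
7: hit
3: hit
7: hit
2: fault, evict 1, frames {3,7,2}
4: fault, evict 3, frames {7,2,4}
6: fault, evict 7, frames {2,4,6}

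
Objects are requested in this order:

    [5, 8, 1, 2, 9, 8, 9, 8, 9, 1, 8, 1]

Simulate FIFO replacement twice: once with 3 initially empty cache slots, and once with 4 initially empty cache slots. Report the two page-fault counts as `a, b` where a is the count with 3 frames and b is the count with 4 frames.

3 frames: F F F F F F . . . F . . → 7 faults.
4 frames: F F F F F . . . . . . . → 5 faults.
5 < 7: adding a frame reduced faults, as is typical.

7, 5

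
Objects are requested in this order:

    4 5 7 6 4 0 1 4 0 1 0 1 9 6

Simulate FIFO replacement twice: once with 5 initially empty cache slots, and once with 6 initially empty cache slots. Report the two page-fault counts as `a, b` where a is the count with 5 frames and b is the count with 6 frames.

5 frames: F F F F . F F F . . . . F . → 8 faults.
6 frames: F F F F . F F . . . . . F . → 7 faults.
7 < 8: adding a frame reduced faults, as is typical.

8, 7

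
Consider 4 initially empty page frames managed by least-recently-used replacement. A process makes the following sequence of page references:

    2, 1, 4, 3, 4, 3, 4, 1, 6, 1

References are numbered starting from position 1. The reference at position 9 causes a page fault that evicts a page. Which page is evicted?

2

pos 1: 2 -> miss, frames [2]
pos 2: 1 -> miss, frames [2, 1]
pos 3: 4 -> miss, frames [2, 1, 4]
pos 4: 3 -> miss, frames [2, 1, 4, 3]
pos 5: 4 -> hit
pos 6: 3 -> hit
pos 7: 4 -> hit
pos 8: 1 -> hit
pos 9: 6 -> miss, evict 2, frames [3, 4, 1, 6]
At position 9, page 2 is evicted.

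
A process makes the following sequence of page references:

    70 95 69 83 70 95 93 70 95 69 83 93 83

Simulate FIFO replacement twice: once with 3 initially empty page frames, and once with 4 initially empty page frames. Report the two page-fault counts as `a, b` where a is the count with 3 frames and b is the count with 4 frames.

3 frames: F F F F F F F . . F F . . → 9 faults.
4 frames: F F F F . . F F F F F F . → 10 faults.
10 > 9: adding a frame increased faults — Belady's anomaly.

9, 10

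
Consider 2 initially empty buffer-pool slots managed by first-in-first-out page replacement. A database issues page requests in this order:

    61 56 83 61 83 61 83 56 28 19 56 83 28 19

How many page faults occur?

61: fault, frames (61)
56: fault, frames (61 56)
83: fault, evict 61, frames (56 83)
61: fault, evict 56, frames (83 61)
83: hit
61: hit
83: hit
56: fault, evict 83, frames (61 56)
28: fault, evict 61, frames (56 28)
19: fault, evict 56, frames (28 19)
56: fault, evict 28, frames (19 56)
83: fault, evict 19, frames (56 83)
28: fault, evict 56, frames (83 28)
19: fault, evict 83, frames (28 19)
Page faults: 11.

11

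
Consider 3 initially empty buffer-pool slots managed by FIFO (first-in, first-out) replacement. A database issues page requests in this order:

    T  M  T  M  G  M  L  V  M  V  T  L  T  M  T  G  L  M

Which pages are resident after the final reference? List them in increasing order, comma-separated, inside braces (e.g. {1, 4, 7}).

T -> miss, frames {T}
M -> miss, frames {T,M}
T -> hit
M -> hit
G -> miss, frames {T,M,G}
M -> hit
L -> miss, evict T, frames {M,G,L}
V -> miss, evict M, frames {G,L,V}
M -> miss, evict G, frames {L,V,M}
V -> hit
T -> miss, evict L, frames {V,M,T}
L -> miss, evict V, frames {M,T,L}
T -> hit
M -> hit
T -> hit
G -> miss, evict M, frames {T,L,G}
L -> hit
M -> miss, evict T, frames {L,G,M}

{G, L, M}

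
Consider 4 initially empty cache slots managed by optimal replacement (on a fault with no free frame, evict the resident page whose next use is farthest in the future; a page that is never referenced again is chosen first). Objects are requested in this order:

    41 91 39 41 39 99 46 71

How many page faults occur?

41 → fault, frames [41]
91 → fault, frames [41, 91]
39 → fault, frames [41, 91, 39]
41 → hit
39 → hit
99 → fault, frames [41, 91, 39, 99]
46 → fault, evict 99, frames [41, 91, 39, 46]
71 → fault, evict 46, frames [41, 91, 39, 71]
Page faults: 6.

6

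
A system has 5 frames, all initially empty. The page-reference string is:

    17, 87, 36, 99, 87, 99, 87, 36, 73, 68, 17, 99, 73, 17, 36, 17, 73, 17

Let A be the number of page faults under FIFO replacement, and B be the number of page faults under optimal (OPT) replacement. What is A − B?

1

Under FIFO: F F F F . . . . F F F . . . . . . . → 7 faults.
Under OPT: F F F F . . . . F F . . . . . . . . → 6 faults.
A − B = 7 − 6 = 1.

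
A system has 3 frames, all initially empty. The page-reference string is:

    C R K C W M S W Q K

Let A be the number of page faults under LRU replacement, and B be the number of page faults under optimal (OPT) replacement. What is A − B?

1

Under LRU: F F F . F F F . F F → 8 faults.
Under OPT: F F F . F F F . F . → 7 faults.
A − B = 8 − 7 = 1.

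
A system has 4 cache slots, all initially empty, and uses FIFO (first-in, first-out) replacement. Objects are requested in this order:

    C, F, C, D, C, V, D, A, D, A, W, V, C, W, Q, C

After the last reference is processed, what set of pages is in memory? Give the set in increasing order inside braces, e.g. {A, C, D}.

{A, C, Q, W}

C: miss, frames {C}
F: miss, frames {C,F}
C: hit
D: miss, frames {C,F,D}
C: hit
V: miss, frames {C,F,D,V}
D: hit
A: miss, evict C, frames {F,D,V,A}
D: hit
A: hit
W: miss, evict F, frames {D,V,A,W}
V: hit
C: miss, evict D, frames {V,A,W,C}
W: hit
Q: miss, evict V, frames {A,W,C,Q}
C: hit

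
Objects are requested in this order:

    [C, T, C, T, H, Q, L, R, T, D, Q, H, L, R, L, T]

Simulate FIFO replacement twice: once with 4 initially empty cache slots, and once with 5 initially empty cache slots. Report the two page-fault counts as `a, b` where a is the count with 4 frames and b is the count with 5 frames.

13, 8

4 frames: F F . . F F F F F F F F F F . F → 13 faults.
5 frames: F F . . F F F F . F . . . . . F → 8 faults.
8 < 13: adding a frame reduced faults, as is typical.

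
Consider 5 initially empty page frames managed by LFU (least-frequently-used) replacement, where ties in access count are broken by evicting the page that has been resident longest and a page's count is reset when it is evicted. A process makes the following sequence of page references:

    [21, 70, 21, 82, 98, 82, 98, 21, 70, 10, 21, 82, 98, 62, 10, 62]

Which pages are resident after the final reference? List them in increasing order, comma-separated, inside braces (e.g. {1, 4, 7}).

{21, 62, 70, 82, 98}

21: fault, frames {21}
70: fault, frames {21,70}
21: hit
82: fault, frames {21,70,82}
98: fault, frames {21,70,82,98}
82: hit
98: hit
21: hit
70: hit
10: fault, frames {21,70,82,98,10}
21: hit
82: hit
98: hit
62: fault, evict 10, frames {21,70,82,98,62}
10: fault, evict 62, frames {21,70,82,98,10}
62: fault, evict 10, frames {21,70,82,98,62}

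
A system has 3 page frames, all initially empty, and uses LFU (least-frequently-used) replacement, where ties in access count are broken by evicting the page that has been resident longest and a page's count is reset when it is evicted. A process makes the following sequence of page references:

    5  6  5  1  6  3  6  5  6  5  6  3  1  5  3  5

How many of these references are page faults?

5 -> miss, frames (5)
6 -> miss, frames (5 6)
5 -> hit
1 -> miss, frames (5 6 1)
6 -> hit
3 -> miss, evict 1, frames (5 6 3)
6 -> hit
5 -> hit
6 -> hit
5 -> hit
6 -> hit
3 -> hit
1 -> miss, evict 3, frames (5 6 1)
5 -> hit
3 -> miss, evict 1, frames (5 6 3)
5 -> hit
Page faults: 6.

6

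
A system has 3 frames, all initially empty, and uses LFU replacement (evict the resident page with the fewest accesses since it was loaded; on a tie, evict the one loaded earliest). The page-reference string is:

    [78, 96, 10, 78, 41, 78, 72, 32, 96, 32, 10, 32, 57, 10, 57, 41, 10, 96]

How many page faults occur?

14

78 → miss, frames {78}
96 → miss, frames {78,96}
10 → miss, frames {78,96,10}
78 → hit
41 → miss, evict 96, frames {78,10,41}
78 → hit
72 → miss, evict 10, frames {78,41,72}
32 → miss, evict 41, frames {78,72,32}
96 → miss, evict 72, frames {78,32,96}
32 → hit
10 → miss, evict 96, frames {78,32,10}
32 → hit
57 → miss, evict 10, frames {78,32,57}
10 → miss, evict 57, frames {78,32,10}
57 → miss, evict 10, frames {78,32,57}
41 → miss, evict 57, frames {78,32,41}
10 → miss, evict 41, frames {78,32,10}
96 → miss, evict 10, frames {78,32,96}
Page faults: 14.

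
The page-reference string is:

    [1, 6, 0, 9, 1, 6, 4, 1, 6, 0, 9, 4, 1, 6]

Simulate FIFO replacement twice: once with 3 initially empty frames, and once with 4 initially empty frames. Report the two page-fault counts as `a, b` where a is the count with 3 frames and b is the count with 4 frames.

3 frames: F F F F F F F . . F F . F F → 11 faults.
4 frames: F F F F . . F F F F F F F F → 12 faults.
12 > 11: adding a frame increased faults — Belady's anomaly.

11, 12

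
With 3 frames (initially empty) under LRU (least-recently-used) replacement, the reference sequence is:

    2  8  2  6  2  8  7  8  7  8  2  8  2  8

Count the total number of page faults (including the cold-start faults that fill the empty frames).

2: fault, frames {2}
8: fault, frames {2,8}
2: hit
6: fault, frames {8,2,6}
2: hit
8: hit
7: fault, evict 6, frames {2,8,7}
8: hit
7: hit
8: hit
2: hit
8: hit
2: hit
8: hit
Page faults: 4.

4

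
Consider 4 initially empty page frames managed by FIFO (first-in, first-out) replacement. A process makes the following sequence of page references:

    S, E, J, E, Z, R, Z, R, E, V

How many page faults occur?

6

S → miss, frames {S}
E → miss, frames {S,E}
J → miss, frames {S,E,J}
E → hit
Z → miss, frames {S,E,J,Z}
R → miss, evict S, frames {E,J,Z,R}
Z → hit
R → hit
E → hit
V → miss, evict E, frames {J,Z,R,V}
Page faults: 6.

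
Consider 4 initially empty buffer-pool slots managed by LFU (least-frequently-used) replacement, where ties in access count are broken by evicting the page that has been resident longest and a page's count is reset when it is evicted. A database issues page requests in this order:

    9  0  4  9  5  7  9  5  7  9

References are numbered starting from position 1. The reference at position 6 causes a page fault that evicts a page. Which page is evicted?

pos 1: 9 -> fault, frames (9)
pos 2: 0 -> fault, frames (9 0)
pos 3: 4 -> fault, frames (9 0 4)
pos 4: 9 -> hit
pos 5: 5 -> fault, frames (9 0 4 5)
pos 6: 7 -> fault, evict 0, frames (9 4 5 7)
At position 6, page 0 is evicted.

0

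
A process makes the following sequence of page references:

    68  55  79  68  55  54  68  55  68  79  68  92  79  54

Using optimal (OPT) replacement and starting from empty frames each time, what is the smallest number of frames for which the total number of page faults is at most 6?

f=1: 14 faults
f=2: 9 faults
f=3: 6 faults
f=4: 5 faults
f=5: 5 faults
Smallest f with faults ≤ 6 is 3.

3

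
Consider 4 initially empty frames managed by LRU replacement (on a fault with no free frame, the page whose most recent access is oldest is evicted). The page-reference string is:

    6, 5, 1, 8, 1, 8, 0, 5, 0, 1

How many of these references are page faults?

6 -> fault, frames [6]
5 -> fault, frames [6, 5]
1 -> fault, frames [6, 5, 1]
8 -> fault, frames [6, 5, 1, 8]
1 -> hit
8 -> hit
0 -> fault, evict 6, frames [5, 1, 8, 0]
5 -> hit
0 -> hit
1 -> hit
Page faults: 5.

5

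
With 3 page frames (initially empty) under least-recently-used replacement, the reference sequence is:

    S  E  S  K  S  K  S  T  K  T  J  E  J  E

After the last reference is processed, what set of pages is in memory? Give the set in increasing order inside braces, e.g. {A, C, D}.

S -> fault, frames [S]
E -> fault, frames [S, E]
S -> hit
K -> fault, frames [E, S, K]
S -> hit
K -> hit
S -> hit
T -> fault, evict E, frames [K, S, T]
K -> hit
T -> hit
J -> fault, evict S, frames [K, T, J]
E -> fault, evict K, frames [T, J, E]
J -> hit
E -> hit

{E, J, T}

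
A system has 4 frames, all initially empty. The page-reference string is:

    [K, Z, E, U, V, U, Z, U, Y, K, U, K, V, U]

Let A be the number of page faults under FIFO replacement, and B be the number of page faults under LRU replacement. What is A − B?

-1

Under FIFO: F F F F F . . . F F . . . . → 7 faults.
Under LRU: F F F F F . . . F F . . F . → 8 faults.
A − B = 7 − 8 = -1.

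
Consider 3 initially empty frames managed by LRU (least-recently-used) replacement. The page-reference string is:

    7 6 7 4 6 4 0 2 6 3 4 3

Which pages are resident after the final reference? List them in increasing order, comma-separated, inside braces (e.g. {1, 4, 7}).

7 -> miss, frames {7}
6 -> miss, frames {7,6}
7 -> hit
4 -> miss, frames {6,7,4}
6 -> hit
4 -> hit
0 -> miss, evict 7, frames {6,4,0}
2 -> miss, evict 6, frames {4,0,2}
6 -> miss, evict 4, frames {0,2,6}
3 -> miss, evict 0, frames {2,6,3}
4 -> miss, evict 2, frames {6,3,4}
3 -> hit

{3, 4, 6}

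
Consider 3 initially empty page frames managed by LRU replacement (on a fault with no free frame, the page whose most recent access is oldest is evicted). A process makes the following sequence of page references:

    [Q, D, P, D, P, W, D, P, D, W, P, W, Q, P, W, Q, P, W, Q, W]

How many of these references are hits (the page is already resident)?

Q -> miss, frames {Q}
D -> miss, frames {Q,D}
P -> miss, frames {Q,D,P}
D -> hit
P -> hit
W -> miss, evict Q, frames {D,P,W}
D -> hit
P -> hit
D -> hit
W -> hit
P -> hit
W -> hit
Q -> miss, evict D, frames {P,W,Q}
P -> hit
W -> hit
Q -> hit
P -> hit
W -> hit
Q -> hit
W -> hit
Hits: 15.

15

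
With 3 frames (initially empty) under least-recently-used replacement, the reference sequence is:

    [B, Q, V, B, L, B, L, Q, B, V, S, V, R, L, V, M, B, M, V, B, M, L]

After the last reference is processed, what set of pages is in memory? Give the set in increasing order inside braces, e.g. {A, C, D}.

B: miss, frames {B}
Q: miss, frames {B,Q}
V: miss, frames {B,Q,V}
B: hit
L: miss, evict Q, frames {V,B,L}
B: hit
L: hit
Q: miss, evict V, frames {B,L,Q}
B: hit
V: miss, evict L, frames {Q,B,V}
S: miss, evict Q, frames {B,V,S}
V: hit
R: miss, evict B, frames {S,V,R}
L: miss, evict S, frames {V,R,L}
V: hit
M: miss, evict R, frames {L,V,M}
B: miss, evict L, frames {V,M,B}
M: hit
V: hit
B: hit
M: hit
L: miss, evict V, frames {B,M,L}

{B, L, M}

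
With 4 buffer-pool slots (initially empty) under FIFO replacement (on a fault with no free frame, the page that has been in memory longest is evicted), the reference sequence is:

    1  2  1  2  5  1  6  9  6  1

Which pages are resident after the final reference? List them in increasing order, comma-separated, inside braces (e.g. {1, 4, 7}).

{1, 5, 6, 9}

1 → fault, frames (1)
2 → fault, frames (1 2)
1 → hit
2 → hit
5 → fault, frames (1 2 5)
1 → hit
6 → fault, frames (1 2 5 6)
9 → fault, evict 1, frames (2 5 6 9)
6 → hit
1 → fault, evict 2, frames (5 6 9 1)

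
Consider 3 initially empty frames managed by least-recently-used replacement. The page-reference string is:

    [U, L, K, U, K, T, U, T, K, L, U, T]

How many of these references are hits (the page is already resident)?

5

U -> fault, frames [U]
L -> fault, frames [U, L]
K -> fault, frames [U, L, K]
U -> hit
K -> hit
T -> fault, evict L, frames [U, K, T]
U -> hit
T -> hit
K -> hit
L -> fault, evict U, frames [T, K, L]
U -> fault, evict T, frames [K, L, U]
T -> fault, evict K, frames [L, U, T]
Hits: 5.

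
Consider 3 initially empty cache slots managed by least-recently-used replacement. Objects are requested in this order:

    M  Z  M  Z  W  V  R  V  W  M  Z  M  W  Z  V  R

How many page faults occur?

M → miss, frames {M}
Z → miss, frames {M,Z}
M → hit
Z → hit
W → miss, frames {M,Z,W}
V → miss, evict M, frames {Z,W,V}
R → miss, evict Z, frames {W,V,R}
V → hit
W → hit
M → miss, evict R, frames {V,W,M}
Z → miss, evict V, frames {W,M,Z}
M → hit
W → hit
Z → hit
V → miss, evict M, frames {W,Z,V}
R → miss, evict W, frames {Z,V,R}
Page faults: 9.

9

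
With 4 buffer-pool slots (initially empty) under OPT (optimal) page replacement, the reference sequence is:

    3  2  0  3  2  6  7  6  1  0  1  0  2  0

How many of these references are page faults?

6

3 -> miss, frames [3]
2 -> miss, frames [3, 2]
0 -> miss, frames [3, 2, 0]
3 -> hit
2 -> hit
6 -> miss, frames [3, 2, 0, 6]
7 -> miss, evict 3, frames [2, 0, 6, 7]
6 -> hit
1 -> miss, evict 7, frames [2, 0, 6, 1]
0 -> hit
1 -> hit
0 -> hit
2 -> hit
0 -> hit
Page faults: 6.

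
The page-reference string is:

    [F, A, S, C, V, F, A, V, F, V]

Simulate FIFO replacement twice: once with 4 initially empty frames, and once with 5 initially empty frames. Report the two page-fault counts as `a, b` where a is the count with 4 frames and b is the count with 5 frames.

7, 5

4 frames: F F F F F F F . . . → 7 faults.
5 frames: F F F F F . . . . . → 5 faults.
5 < 7: adding a frame reduced faults, as is typical.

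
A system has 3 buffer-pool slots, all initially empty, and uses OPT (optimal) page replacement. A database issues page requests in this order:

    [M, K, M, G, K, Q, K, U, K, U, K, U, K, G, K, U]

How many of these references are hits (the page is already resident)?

M → fault, frames (M)
K → fault, frames (M K)
M → hit
G → fault, frames (M K G)
K → hit
Q → fault, evict M, frames (K G Q)
K → hit
U → fault, evict Q, frames (K G U)
K → hit
U → hit
K → hit
U → hit
K → hit
G → hit
K → hit
U → hit
Hits: 11.

11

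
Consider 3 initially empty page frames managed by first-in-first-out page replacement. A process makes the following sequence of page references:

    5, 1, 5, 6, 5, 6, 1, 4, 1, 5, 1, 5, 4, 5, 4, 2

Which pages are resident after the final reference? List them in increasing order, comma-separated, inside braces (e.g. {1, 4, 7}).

5 -> miss, frames [5]
1 -> miss, frames [5, 1]
5 -> hit
6 -> miss, frames [5, 1, 6]
5 -> hit
6 -> hit
1 -> hit
4 -> miss, evict 5, frames [1, 6, 4]
1 -> hit
5 -> miss, evict 1, frames [6, 4, 5]
1 -> miss, evict 6, frames [4, 5, 1]
5 -> hit
4 -> hit
5 -> hit
4 -> hit
2 -> miss, evict 4, frames [5, 1, 2]

{1, 2, 5}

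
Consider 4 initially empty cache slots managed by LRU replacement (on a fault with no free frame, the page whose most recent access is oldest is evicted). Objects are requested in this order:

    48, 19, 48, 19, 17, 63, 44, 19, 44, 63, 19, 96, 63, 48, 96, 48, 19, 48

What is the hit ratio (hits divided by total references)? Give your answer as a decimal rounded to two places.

0.61

48: fault, frames [48]
19: fault, frames [48, 19]
48: hit
19: hit
17: fault, frames [48, 19, 17]
63: fault, frames [48, 19, 17, 63]
44: fault, evict 48, frames [19, 17, 63, 44]
19: hit
44: hit
63: hit
19: hit
96: fault, evict 17, frames [44, 63, 19, 96]
63: hit
48: fault, evict 44, frames [19, 96, 63, 48]
96: hit
48: hit
19: hit
48: hit
Hits: 11 of 18 references → 11/18 = 0.6111.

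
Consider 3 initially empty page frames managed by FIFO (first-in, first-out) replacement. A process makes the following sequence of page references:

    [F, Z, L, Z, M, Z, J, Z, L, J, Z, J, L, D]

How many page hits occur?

F -> fault, frames {F}
Z -> fault, frames {F,Z}
L -> fault, frames {F,Z,L}
Z -> hit
M -> fault, evict F, frames {Z,L,M}
Z -> hit
J -> fault, evict Z, frames {L,M,J}
Z -> fault, evict L, frames {M,J,Z}
L -> fault, evict M, frames {J,Z,L}
J -> hit
Z -> hit
J -> hit
L -> hit
D -> fault, evict J, frames {Z,L,D}
Hits: 6.

6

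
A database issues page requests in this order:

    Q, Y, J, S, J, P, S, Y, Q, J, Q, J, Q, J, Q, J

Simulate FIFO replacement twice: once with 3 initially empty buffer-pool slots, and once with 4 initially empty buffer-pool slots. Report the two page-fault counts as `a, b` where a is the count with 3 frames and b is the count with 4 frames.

3 frames: F F F F . F . F F F . . . . . . → 8 faults.
4 frames: F F F F . F . . F . . . . . . . → 6 faults.
6 < 8: adding a frame reduced faults, as is typical.

8, 6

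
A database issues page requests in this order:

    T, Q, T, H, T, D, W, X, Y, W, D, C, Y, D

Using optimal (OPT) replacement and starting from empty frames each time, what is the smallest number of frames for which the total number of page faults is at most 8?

3

f=1: 14 faults
f=2: 10 faults
f=3: 8 faults
f=4: 8 faults
f=5: 8 faults
f=6: 8 faults
f=7: 8 faults
f=8: 8 faults
Smallest f with faults ≤ 8 is 3.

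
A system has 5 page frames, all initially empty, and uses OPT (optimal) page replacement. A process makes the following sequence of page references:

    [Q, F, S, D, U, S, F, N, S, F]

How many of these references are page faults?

Q → miss, frames {Q}
F → miss, frames {Q,F}
S → miss, frames {Q,F,S}
D → miss, frames {Q,F,S,D}
U → miss, frames {Q,F,S,D,U}
S → hit
F → hit
N → miss, evict U, frames {Q,F,S,D,N}
S → hit
F → hit
Page faults: 6.

6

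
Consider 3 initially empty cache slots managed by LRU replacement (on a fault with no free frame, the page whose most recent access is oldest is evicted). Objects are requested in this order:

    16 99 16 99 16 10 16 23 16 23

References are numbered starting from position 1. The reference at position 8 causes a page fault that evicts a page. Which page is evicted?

pos 1: 16: fault, frames {16}
pos 2: 99: fault, frames {16,99}
pos 3: 16: hit
pos 4: 99: hit
pos 5: 16: hit
pos 6: 10: fault, frames {99,16,10}
pos 7: 16: hit
pos 8: 23: fault, evict 99, frames {10,16,23}
At position 8, page 99 is evicted.

99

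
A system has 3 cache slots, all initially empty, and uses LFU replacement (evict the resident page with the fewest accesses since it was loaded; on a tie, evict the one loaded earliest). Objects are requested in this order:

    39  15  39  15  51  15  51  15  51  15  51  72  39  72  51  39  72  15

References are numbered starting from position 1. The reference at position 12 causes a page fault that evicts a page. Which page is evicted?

39

pos 1: 39: miss, frames (39)
pos 2: 15: miss, frames (39 15)
pos 3: 39: hit
pos 4: 15: hit
pos 5: 51: miss, frames (39 15 51)
pos 6: 15: hit
pos 7: 51: hit
pos 8: 15: hit
pos 9: 51: hit
pos 10: 15: hit
pos 11: 51: hit
pos 12: 72: miss, evict 39, frames (15 51 72)
At position 12, page 39 is evicted.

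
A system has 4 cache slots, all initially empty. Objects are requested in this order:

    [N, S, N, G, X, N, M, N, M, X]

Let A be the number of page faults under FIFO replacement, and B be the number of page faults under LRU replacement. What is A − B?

Under FIFO: F F . F F . F F . . → 6 faults.
Under LRU: F F . F F . F . . . → 5 faults.
A − B = 6 − 5 = 1.

1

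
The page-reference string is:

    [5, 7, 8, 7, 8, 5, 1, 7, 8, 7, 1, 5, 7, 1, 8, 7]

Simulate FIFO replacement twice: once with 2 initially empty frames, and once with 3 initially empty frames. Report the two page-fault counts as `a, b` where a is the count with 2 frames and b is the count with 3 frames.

2 frames: F F F . . F F F F . F F F F F F → 13 faults.
3 frames: F F F . . . F . . . . F F . F . → 7 faults.
7 < 13: adding a frame reduced faults, as is typical.

13, 7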